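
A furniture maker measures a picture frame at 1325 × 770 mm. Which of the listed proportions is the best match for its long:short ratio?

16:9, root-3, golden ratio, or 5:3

root-3

1325/770 ≈ 1.721. Nearest candidates are root-3 (1.732, off by 0.011) and 5:3 (1.667, off by 0.054).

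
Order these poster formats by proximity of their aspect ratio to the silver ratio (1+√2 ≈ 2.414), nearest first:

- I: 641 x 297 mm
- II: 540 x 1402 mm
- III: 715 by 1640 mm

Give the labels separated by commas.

III, II, I

Ratios: I = 641 / 297 ≈ 2.158; II = 1402 / 540 ≈ 2.596; III = 1640 / 715 ≈ 2.294.
|Δ from 2.414|: I 0.256; II 0.182; III 0.120.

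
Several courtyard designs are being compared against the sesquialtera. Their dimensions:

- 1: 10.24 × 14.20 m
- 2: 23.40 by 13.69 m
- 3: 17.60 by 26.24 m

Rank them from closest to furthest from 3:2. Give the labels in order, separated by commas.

3, 1, 2

Ratios: 1 = 14.20 / 10.24 ≈ 1.387; 2 = 23.40 / 13.69 ≈ 1.709; 3 = 26.24 / 17.60 ≈ 1.491.
|Δ from 1.500|: 1 0.113; 2 0.209; 3 0.009.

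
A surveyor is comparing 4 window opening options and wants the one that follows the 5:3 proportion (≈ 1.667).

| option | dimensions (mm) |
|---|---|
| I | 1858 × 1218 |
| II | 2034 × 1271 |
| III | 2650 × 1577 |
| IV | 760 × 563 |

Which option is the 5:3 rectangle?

Ratios (long/short): I ≈ 1.525; II ≈ 1.600; III ≈ 1.680; IV ≈ 1.350.
5:3 ≈ 1.667; option III is nearest (Δ 0.013).

III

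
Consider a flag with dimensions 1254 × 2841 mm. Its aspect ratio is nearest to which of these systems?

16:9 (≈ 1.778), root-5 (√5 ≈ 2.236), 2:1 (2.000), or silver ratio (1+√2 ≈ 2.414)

Ratio = 2841 / 1254 ≈ 2.266.
Distances: 16:9 1.778 (Δ 0.488); root-5 2.236 (Δ 0.030); 2:1 2.000 (Δ 0.266); silver ratio 2.414 (Δ 0.148).

root-5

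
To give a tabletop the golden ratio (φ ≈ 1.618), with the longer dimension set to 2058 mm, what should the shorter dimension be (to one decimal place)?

golden ratio ≈ 1.61803.
Shorter side = 2058 ÷ 1.61803 ≈ 1271.917 → 1271.9 mm.

1271.9 mm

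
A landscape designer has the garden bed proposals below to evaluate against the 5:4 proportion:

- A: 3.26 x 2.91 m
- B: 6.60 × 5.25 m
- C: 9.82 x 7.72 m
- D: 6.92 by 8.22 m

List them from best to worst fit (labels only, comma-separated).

B, C, D, A

A: 3.26/2.91 ≈ 1.120 → |1.120 − 1.250| = 0.130
B: 6.60/5.25 ≈ 1.257 → |1.257 − 1.250| = 0.007
C: 9.82/7.72 ≈ 1.272 → |1.272 − 1.250| = 0.022
D: 8.22/6.92 ≈ 1.188 → |1.188 − 1.250| = 0.062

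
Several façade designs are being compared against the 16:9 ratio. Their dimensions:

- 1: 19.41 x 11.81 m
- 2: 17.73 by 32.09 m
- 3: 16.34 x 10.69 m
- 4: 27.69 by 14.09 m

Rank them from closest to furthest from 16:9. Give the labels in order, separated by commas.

2, 1, 4, 3

Ratios: 1 = 19.41 / 11.81 ≈ 1.644; 2 = 32.09 / 17.73 ≈ 1.810; 3 = 16.34 / 10.69 ≈ 1.529; 4 = 27.69 / 14.09 ≈ 1.965.
|Δ from 1.778|: 1 0.134; 2 0.032; 3 0.249; 4 0.187.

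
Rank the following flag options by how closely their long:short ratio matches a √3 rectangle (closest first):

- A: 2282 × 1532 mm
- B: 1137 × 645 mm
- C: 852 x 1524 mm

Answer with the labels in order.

A: 2282/1532 ≈ 1.490 → |1.490 − 1.732| = 0.242
B: 1137/645 ≈ 1.763 → |1.763 − 1.732| = 0.031
C: 1524/852 ≈ 1.789 → |1.789 − 1.732| = 0.057

B, C, A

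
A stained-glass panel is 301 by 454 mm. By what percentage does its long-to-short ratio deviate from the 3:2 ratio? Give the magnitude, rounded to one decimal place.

0.6%

Ratio = 454 / 301 ≈ 1.5083.
Ideal 3:2 = 1.5000. |1.5083 − 1.5000| / 1.5000 ≈ 0.55% → 0.6%.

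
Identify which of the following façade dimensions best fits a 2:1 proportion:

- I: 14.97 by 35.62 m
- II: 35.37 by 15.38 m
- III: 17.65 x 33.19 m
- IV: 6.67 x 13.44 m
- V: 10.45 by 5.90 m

IV

Ratios (long/short): I ≈ 2.379; II ≈ 2.300; III ≈ 1.880; IV ≈ 2.015; V ≈ 1.771.
2:1 ≈ 2.000; option IV is nearest (Δ 0.015).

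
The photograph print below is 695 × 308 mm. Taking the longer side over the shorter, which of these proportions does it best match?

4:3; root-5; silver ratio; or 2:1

root-5

695/308 ≈ 2.256. Nearest candidates are root-5 (2.236, off by 0.020) and silver ratio (2.414, off by 0.158).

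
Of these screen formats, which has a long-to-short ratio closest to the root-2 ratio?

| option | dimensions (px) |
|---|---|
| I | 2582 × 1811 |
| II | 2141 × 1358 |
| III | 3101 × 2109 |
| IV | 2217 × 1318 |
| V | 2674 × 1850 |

Ratios (long/short): I ≈ 1.426; II ≈ 1.577; III ≈ 1.470; IV ≈ 1.682; V ≈ 1.445.
root-2 ≈ 1.414; option I is nearest (Δ 0.012).

I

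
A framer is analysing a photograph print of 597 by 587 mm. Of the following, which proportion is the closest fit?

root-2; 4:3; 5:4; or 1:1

1:1

Ratio = 597 / 587 ≈ 1.017.
Distances: root-2 1.414 (Δ 0.397); 4:3 1.333 (Δ 0.316); 5:4 1.250 (Δ 0.233); 1:1 1.000 (Δ 0.017).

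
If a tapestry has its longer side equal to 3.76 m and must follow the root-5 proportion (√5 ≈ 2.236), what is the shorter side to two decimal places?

1.68 m

root-5 ≈ 2.23607.
Shorter side = 3.76 ÷ 2.23607 ≈ 1.6815 → 1.68 m.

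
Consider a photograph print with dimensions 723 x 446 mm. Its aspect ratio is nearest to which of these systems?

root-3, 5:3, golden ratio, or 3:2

723/446 ≈ 1.621. Nearest candidates are golden ratio (1.618, off by 0.003) and 5:3 (1.667, off by 0.046).

golden ratio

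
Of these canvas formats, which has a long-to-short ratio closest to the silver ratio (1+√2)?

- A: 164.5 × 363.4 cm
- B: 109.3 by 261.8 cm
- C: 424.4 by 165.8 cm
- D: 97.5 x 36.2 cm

B

Target silver ratio ≈ 2.414.
A: 2.209 (Δ0.205)  B: 2.395 (Δ0.019)  C: 2.560 (Δ0.146)  D: 2.693 (Δ0.279)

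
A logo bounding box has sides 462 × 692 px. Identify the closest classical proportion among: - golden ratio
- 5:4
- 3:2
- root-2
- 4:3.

3:2

Ratio = 692 / 462 ≈ 1.498.
Distances: golden ratio 1.618 (Δ 0.120); 5:4 1.250 (Δ 0.248); 3:2 1.500 (Δ 0.002); root-2 1.414 (Δ 0.084); 4:3 1.333 (Δ 0.165).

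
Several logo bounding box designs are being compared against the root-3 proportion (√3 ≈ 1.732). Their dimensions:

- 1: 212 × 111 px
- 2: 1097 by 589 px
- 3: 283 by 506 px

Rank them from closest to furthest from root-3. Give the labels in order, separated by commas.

1: 212/111 ≈ 1.910 → |1.910 − 1.732| = 0.178
2: 1097/589 ≈ 1.862 → |1.862 − 1.732| = 0.130
3: 506/283 ≈ 1.788 → |1.788 − 1.732| = 0.056

3, 2, 1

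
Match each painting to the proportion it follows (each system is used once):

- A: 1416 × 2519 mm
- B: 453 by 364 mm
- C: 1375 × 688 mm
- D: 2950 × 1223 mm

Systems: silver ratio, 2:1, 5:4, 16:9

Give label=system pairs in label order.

A = 2519/1416 ≈ 1.779 → 16:9 (1.778)
B = 453/364 ≈ 1.245 → 5:4 (1.250)
C = 1375/688 ≈ 1.999 → 2:1 (2.000)
D = 2950/1223 ≈ 2.412 → silver ratio (2.414)

A=16:9, B=5:4, C=2:1, D=silver ratio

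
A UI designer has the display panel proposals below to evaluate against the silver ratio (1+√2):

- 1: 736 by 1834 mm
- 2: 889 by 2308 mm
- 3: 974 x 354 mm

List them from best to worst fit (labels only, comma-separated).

1, 2, 3

Ratios: 1 = 1834 / 736 ≈ 2.492; 2 = 2308 / 889 ≈ 2.596; 3 = 974 / 354 ≈ 2.751.
|Δ from 2.414|: 1 0.078; 2 0.182; 3 0.337.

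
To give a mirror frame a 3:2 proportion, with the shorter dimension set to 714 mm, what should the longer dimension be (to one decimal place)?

3:2 = 1.50000.
Longer side = 714 × 1.50000 ≈ 1071.000 → 1071.0 mm.

1071.0 mm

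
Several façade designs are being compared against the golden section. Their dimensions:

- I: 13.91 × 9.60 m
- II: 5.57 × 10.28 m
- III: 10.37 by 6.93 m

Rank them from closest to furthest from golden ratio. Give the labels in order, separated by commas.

III, I, II

Ratios: I = 13.91 / 9.60 ≈ 1.449; II = 10.28 / 5.57 ≈ 1.846; III = 10.37 / 6.93 ≈ 1.496.
|Δ from 1.618|: I 0.169; II 0.228; III 0.122.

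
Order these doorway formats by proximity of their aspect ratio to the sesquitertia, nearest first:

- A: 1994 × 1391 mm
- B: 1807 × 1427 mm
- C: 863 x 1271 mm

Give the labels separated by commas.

Ratios: A = 1994 / 1391 ≈ 1.434; B = 1807 / 1427 ≈ 1.266; C = 1271 / 863 ≈ 1.473.
|Δ from 1.333|: A 0.101; B 0.067; C 0.140.

B, A, C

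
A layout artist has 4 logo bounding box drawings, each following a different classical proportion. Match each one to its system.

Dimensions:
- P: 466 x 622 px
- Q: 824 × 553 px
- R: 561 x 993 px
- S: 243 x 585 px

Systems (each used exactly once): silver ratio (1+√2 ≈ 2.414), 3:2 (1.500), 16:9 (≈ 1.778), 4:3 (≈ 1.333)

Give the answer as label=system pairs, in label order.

P=4:3, Q=3:2, R=16:9, S=silver ratio

Ratios: P ≈ 1.335; Q ≈ 1.490; R ≈ 1.770; S ≈ 2.407.
Targets: silver ratio ≈ 2.414; 3:2 ≈ 1.500; 16:9 ≈ 1.778; 4:3 ≈ 1.333.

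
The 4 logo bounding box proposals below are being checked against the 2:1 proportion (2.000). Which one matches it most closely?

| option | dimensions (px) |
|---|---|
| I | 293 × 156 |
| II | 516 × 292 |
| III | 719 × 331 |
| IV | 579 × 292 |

Ratios (long/short): I ≈ 1.878; II ≈ 1.767; III ≈ 2.172; IV ≈ 1.983.
2:1 ≈ 2.000; option IV is nearest (Δ 0.017).

IV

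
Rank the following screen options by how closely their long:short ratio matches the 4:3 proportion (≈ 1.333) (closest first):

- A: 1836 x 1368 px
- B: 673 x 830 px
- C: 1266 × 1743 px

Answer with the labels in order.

Ratios: A = 1836 / 1368 ≈ 1.342; B = 830 / 673 ≈ 1.233; C = 1743 / 1266 ≈ 1.377.
|Δ from 1.333|: A 0.009; B 0.100; C 0.044.

A, C, B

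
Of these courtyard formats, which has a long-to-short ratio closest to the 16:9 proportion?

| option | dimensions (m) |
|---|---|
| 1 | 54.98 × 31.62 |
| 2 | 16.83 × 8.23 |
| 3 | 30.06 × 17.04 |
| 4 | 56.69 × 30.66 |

3

Ratios (long/short): 1 ≈ 1.739; 2 ≈ 2.045; 3 ≈ 1.764; 4 ≈ 1.849.
16:9 ≈ 1.778; option 3 is nearest (Δ 0.014).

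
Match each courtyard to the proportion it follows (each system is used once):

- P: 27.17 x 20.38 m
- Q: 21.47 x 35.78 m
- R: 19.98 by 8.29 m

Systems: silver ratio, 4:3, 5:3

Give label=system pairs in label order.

Ratios: P ≈ 1.333; Q ≈ 1.667; R ≈ 2.410.
Targets: silver ratio ≈ 2.414; 4:3 ≈ 1.333; 5:3 ≈ 1.667.

P=4:3, Q=5:3, R=silver ratio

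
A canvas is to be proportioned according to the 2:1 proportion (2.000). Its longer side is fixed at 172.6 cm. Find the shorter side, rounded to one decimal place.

86.3 cm

2:1 = 2.00000.
Shorter side = 172.6 ÷ 2.00000 ≈ 86.300 → 86.3 cm.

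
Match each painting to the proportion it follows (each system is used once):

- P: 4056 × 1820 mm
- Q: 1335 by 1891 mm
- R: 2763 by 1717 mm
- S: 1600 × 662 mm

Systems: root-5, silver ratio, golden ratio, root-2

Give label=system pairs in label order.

P=root-5, Q=root-2, R=golden ratio, S=silver ratio

Ratios: P ≈ 2.229; Q ≈ 1.416; R ≈ 1.609; S ≈ 2.417.
Targets: root-5 ≈ 2.236; silver ratio ≈ 2.414; golden ratio ≈ 1.618; root-2 ≈ 1.414.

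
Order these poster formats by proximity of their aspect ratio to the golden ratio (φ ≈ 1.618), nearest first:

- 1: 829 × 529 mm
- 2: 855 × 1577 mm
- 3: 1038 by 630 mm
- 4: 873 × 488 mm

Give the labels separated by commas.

3, 1, 4, 2

1: 829/529 ≈ 1.567 → |1.567 − 1.618| = 0.051
2: 1577/855 ≈ 1.844 → |1.844 − 1.618| = 0.226
3: 1038/630 ≈ 1.648 → |1.648 − 1.618| = 0.030
4: 873/488 ≈ 1.789 → |1.789 − 1.618| = 0.171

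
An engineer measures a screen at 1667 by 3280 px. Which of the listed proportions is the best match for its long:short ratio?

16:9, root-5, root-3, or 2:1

3280/1667 ≈ 1.968. Nearest candidates are 2:1 (2.000, off by 0.032) and 16:9 (1.778, off by 0.190).

2:1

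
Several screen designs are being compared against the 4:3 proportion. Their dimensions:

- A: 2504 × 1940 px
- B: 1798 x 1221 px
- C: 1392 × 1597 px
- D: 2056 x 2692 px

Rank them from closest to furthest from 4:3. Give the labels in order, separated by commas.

D, A, B, C

Ratios: A = 2504 / 1940 ≈ 1.291; B = 1798 / 1221 ≈ 1.473; C = 1597 / 1392 ≈ 1.147; D = 2692 / 2056 ≈ 1.309.
|Δ from 1.333|: A 0.042; B 0.140; C 0.186; D 0.024.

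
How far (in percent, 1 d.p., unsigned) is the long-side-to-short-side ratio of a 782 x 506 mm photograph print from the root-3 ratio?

Ratio = 782 / 506 ≈ 1.5455.
Ideal root-3 ≈ 1.7321. |1.5455 − 1.7321| / 1.7321 ≈ 10.77% → 10.8%.

10.8%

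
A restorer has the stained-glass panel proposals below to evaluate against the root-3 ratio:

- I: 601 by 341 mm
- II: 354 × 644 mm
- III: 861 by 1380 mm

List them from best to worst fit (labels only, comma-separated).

I, II, III

I: 601/341 ≈ 1.762 → |1.762 − 1.732| = 0.030
II: 644/354 ≈ 1.819 → |1.819 − 1.732| = 0.087
III: 1380/861 ≈ 1.603 → |1.603 − 1.732| = 0.129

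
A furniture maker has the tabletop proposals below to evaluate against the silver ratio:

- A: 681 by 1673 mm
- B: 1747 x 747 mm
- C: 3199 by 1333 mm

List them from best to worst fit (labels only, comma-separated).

A: 1673/681 ≈ 2.457 → |2.457 − 2.414| = 0.043
B: 1747/747 ≈ 2.339 → |2.339 − 2.414| = 0.075
C: 3199/1333 ≈ 2.400 → |2.400 − 2.414| = 0.014

C, A, B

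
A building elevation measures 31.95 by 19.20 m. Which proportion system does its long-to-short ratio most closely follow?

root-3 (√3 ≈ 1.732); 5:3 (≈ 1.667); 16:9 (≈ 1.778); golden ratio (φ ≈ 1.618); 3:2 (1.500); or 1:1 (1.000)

Ratio = 31.95 / 19.20 ≈ 1.664.
Distances: root-3 1.732 (Δ 0.068); 5:3 1.667 (Δ 0.003); 16:9 1.778 (Δ 0.114); golden ratio 1.618 (Δ 0.046); 3:2 1.500 (Δ 0.164); 1:1 1.000 (Δ 0.664).

5:3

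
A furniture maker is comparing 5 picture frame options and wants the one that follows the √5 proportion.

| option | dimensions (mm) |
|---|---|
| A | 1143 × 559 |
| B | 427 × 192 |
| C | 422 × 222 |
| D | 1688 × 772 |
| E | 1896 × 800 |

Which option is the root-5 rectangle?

Target root-5 ≈ 2.236.
A: 2.045 (Δ0.191)  B: 2.224 (Δ0.012)  C: 1.901 (Δ0.335)  D: 2.187 (Δ0.049)  E: 2.370 (Δ0.134)

B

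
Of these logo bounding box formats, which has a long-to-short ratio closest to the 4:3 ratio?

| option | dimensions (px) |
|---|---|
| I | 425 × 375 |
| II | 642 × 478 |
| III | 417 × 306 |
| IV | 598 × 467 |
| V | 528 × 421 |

Target 4:3 ≈ 1.333.
I: 1.133 (Δ0.200)  II: 1.343 (Δ0.010)  III: 1.363 (Δ0.030)  IV: 1.281 (Δ0.052)  V: 1.254 (Δ0.079)

II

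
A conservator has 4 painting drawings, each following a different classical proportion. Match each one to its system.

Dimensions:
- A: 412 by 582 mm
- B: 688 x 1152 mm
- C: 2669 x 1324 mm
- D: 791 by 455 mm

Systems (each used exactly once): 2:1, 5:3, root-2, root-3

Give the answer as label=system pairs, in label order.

A=root-2, B=5:3, C=2:1, D=root-3

Ratios: A ≈ 1.413; B ≈ 1.674; C ≈ 2.016; D ≈ 1.738.
Targets: 2:1 ≈ 2.000; 5:3 ≈ 1.667; root-2 ≈ 1.414; root-3 ≈ 1.732.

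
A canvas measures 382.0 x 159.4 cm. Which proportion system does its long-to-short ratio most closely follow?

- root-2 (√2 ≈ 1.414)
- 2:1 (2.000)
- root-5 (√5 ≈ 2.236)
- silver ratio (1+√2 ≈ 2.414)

Ratio = 382.0 / 159.4 ≈ 2.396.
Distances: root-2 1.414 (Δ 0.982); 2:1 2.000 (Δ 0.396); root-5 2.236 (Δ 0.160); silver ratio 2.414 (Δ 0.018).

silver ratio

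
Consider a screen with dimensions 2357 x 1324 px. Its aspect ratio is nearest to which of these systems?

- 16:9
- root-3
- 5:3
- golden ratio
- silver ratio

16:9

2357/1324 ≈ 1.780. Nearest candidates are 16:9 (1.778, off by 0.002) and root-3 (1.732, off by 0.048).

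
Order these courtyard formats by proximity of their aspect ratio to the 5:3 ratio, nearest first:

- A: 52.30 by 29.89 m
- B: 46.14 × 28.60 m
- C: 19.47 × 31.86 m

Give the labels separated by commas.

A: 52.30/29.89 ≈ 1.750 → |1.750 − 1.667| = 0.083
B: 46.14/28.60 ≈ 1.613 → |1.613 − 1.667| = 0.054
C: 31.86/19.47 ≈ 1.636 → |1.636 − 1.667| = 0.031

C, B, A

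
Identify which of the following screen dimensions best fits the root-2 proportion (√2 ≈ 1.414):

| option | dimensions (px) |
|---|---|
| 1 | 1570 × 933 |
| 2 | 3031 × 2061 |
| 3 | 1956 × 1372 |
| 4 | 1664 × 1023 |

Ratios (long/short): 1 ≈ 1.683; 2 ≈ 1.471; 3 ≈ 1.426; 4 ≈ 1.627.
root-2 ≈ 1.414; option 3 is nearest (Δ 0.012).

3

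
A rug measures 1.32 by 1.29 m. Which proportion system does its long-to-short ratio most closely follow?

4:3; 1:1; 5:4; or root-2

Ratio = 1.32 / 1.29 ≈ 1.023.
Distances: 4:3 1.333 (Δ 0.310); 1:1 1.000 (Δ 0.023); 5:4 1.250 (Δ 0.227); root-2 1.414 (Δ 0.391).

1:1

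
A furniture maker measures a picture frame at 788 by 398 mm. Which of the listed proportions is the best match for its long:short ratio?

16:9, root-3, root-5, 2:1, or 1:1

Ratio = 788 / 398 ≈ 1.980.
Distances: 16:9 1.778 (Δ 0.202); root-3 1.732 (Δ 0.248); root-5 2.236 (Δ 0.256); 2:1 2.000 (Δ 0.020); 1:1 1.000 (Δ 0.980).

2:1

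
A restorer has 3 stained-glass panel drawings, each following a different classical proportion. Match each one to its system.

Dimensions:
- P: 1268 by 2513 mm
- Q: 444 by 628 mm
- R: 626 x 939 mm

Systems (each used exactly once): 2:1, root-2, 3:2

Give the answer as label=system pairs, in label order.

P=2:1, Q=root-2, R=3:2

P = 2513/1268 ≈ 1.982 → 2:1 (2.000)
Q = 628/444 ≈ 1.414 → root-2 (1.414)
R = 939/626 ≈ 1.500 → 3:2 (1.500)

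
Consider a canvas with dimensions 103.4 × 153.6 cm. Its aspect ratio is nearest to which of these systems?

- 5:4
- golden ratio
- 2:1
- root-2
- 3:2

3:2

153.6/103.4 ≈ 1.485. Nearest candidates are 3:2 (1.500, off by 0.015) and root-2 (1.414, off by 0.071).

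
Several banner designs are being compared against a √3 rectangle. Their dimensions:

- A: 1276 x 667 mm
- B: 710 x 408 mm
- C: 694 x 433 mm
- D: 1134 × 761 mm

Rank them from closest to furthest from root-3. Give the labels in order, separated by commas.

B, C, A, D

A: 1276/667 ≈ 1.913 → |1.913 − 1.732| = 0.181
B: 710/408 ≈ 1.740 → |1.740 − 1.732| = 0.008
C: 694/433 ≈ 1.603 → |1.603 − 1.732| = 0.129
D: 1134/761 ≈ 1.490 → |1.490 − 1.732| = 0.242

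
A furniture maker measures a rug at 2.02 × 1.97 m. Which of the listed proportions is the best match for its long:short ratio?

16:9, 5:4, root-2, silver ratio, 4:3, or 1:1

1:1

2.02/1.97 ≈ 1.025. Nearest candidates are 1:1 (1.000, off by 0.025) and 5:4 (1.250, off by 0.225).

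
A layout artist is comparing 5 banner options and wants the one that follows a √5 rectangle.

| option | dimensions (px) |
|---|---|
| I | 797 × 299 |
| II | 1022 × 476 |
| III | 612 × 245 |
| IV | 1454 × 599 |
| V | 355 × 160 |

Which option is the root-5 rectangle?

V

Ratios (long/short): I ≈ 2.666; II ≈ 2.147; III ≈ 2.498; IV ≈ 2.427; V ≈ 2.219.
root-5 ≈ 2.236; option V is nearest (Δ 0.017).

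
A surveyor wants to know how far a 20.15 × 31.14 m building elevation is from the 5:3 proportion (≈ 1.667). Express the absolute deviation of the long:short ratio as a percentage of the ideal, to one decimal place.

7.3%

Ratio = 31.14 / 20.15 ≈ 1.5454.
Ideal 5:3 ≈ 1.6667. |1.5454 − 1.6667| / 1.6667 ≈ 7.28% → 7.3%.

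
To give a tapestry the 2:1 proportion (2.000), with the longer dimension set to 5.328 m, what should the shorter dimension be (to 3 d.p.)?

2:1 = 2.00000.
Shorter side = 5.328 ÷ 2.00000 ≈ 2.66400 → 2.664 m.

2.664 m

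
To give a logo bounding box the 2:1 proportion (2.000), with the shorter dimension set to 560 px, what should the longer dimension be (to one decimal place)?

2:1 = 2.00000.
Longer side = 560 × 2.00000 ≈ 1120.000 → 1120.0 px.

1120.0 px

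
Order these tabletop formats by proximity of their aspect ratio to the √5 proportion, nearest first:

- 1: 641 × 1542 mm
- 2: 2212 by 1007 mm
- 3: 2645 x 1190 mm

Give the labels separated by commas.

1: 1542/641 ≈ 2.406 → |2.406 − 2.236| = 0.170
2: 2212/1007 ≈ 2.197 → |2.197 − 2.236| = 0.039
3: 2645/1190 ≈ 2.223 → |2.223 − 2.236| = 0.013

3, 2, 1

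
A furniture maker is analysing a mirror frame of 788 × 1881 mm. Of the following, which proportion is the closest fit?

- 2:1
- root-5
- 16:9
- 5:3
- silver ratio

1881/788 ≈ 2.387. Nearest candidates are silver ratio (2.414, off by 0.027) and root-5 (2.236, off by 0.151).

silver ratio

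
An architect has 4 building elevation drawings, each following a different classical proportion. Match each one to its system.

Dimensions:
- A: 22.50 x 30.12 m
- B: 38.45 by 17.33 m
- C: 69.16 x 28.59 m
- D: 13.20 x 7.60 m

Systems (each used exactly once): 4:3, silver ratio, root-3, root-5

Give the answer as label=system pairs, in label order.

A=4:3, B=root-5, C=silver ratio, D=root-3

Ratios: A ≈ 1.339; B ≈ 2.219; C ≈ 2.419; D ≈ 1.737.
Targets: 4:3 ≈ 1.333; silver ratio ≈ 2.414; root-3 ≈ 1.732; root-5 ≈ 2.236.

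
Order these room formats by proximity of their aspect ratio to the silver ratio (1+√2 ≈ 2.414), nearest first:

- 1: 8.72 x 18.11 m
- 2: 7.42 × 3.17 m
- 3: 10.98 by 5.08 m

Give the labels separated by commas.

1: 18.11/8.72 ≈ 2.077 → |2.077 − 2.414| = 0.337
2: 7.42/3.17 ≈ 2.341 → |2.341 − 2.414| = 0.073
3: 10.98/5.08 ≈ 2.161 → |2.161 − 2.414| = 0.253

2, 3, 1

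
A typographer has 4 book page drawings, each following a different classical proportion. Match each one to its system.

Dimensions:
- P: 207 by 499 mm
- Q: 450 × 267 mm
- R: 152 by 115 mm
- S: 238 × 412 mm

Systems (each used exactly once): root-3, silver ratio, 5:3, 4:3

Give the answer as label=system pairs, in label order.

P=silver ratio, Q=5:3, R=4:3, S=root-3

P = 499/207 ≈ 2.411 → silver ratio (2.414)
Q = 450/267 ≈ 1.685 → 5:3 (1.667)
R = 152/115 ≈ 1.322 → 4:3 (1.333)
S = 412/238 ≈ 1.731 → root-3 (1.732)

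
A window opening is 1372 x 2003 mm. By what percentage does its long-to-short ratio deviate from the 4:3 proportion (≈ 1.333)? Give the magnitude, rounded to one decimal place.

Ratio = 2003 / 1372 ≈ 1.4599.
Ideal 4:3 ≈ 1.3333. |1.4599 − 1.3333| / 1.3333 ≈ 9.50% → 9.5%.

9.5%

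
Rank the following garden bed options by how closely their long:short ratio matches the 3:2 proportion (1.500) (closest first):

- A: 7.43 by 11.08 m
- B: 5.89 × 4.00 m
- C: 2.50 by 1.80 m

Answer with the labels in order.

A, B, C

A: 11.08/7.43 ≈ 1.491 → |1.491 − 1.500| = 0.009
B: 5.89/4.00 ≈ 1.472 → |1.472 − 1.500| = 0.028
C: 2.50/1.80 ≈ 1.389 → |1.389 − 1.500| = 0.111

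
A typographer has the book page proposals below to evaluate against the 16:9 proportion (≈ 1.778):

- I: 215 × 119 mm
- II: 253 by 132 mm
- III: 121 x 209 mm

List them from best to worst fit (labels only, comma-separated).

Ratios: I = 215 / 119 ≈ 1.807; II = 253 / 132 ≈ 1.917; III = 209 / 121 ≈ 1.727.
|Δ from 1.778|: I 0.029; II 0.139; III 0.051.

I, III, II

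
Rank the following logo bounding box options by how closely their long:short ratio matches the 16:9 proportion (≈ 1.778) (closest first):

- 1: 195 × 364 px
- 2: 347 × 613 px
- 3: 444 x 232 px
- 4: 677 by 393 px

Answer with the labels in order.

2, 4, 1, 3

1: 364/195 ≈ 1.867 → |1.867 − 1.778| = 0.089
2: 613/347 ≈ 1.767 → |1.767 − 1.778| = 0.011
3: 444/232 ≈ 1.914 → |1.914 − 1.778| = 0.136
4: 677/393 ≈ 1.723 → |1.723 − 1.778| = 0.055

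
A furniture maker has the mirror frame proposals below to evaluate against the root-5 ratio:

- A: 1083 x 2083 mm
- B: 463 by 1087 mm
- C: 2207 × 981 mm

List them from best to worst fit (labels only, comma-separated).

A: 2083/1083 ≈ 1.923 → |1.923 − 2.236| = 0.313
B: 1087/463 ≈ 2.348 → |2.348 − 2.236| = 0.112
C: 2207/981 ≈ 2.250 → |2.250 − 2.236| = 0.014

C, B, A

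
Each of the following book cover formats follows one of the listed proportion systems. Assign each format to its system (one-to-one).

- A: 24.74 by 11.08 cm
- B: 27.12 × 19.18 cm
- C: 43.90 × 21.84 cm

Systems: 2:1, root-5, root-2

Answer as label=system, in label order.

A=root-5, B=root-2, C=2:1

A = 24.74/11.08 ≈ 2.233 → root-5 (2.236)
B = 27.12/19.18 ≈ 1.414 → root-2 (1.414)
C = 43.90/21.84 ≈ 2.010 → 2:1 (2.000)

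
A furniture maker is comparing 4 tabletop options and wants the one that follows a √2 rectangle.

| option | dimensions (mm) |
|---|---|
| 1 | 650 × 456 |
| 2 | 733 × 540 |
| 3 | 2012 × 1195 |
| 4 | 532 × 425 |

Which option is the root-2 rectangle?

1

Ratios (long/short): 1 ≈ 1.425; 2 ≈ 1.357; 3 ≈ 1.684; 4 ≈ 1.252.
root-2 ≈ 1.414; option 1 is nearest (Δ 0.011).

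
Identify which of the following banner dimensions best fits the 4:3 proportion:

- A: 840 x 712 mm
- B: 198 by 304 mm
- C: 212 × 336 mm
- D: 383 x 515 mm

Target 4:3 ≈ 1.333.
A: 1.180 (Δ0.153)  B: 1.535 (Δ0.202)  C: 1.585 (Δ0.252)  D: 1.345 (Δ0.012)

D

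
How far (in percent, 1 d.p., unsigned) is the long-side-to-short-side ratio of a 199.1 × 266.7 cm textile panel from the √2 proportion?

5.3%

Ratio = 266.7 / 199.1 ≈ 1.3395.
Ideal root-2 ≈ 1.4142. |1.3395 − 1.4142| / 1.4142 ≈ 5.28% → 5.3%.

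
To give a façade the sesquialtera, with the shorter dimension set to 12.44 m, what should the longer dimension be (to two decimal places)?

18.66 m

3:2 = 1.50000.
Longer side = 12.44 × 1.50000 ≈ 18.6600 → 18.66 m.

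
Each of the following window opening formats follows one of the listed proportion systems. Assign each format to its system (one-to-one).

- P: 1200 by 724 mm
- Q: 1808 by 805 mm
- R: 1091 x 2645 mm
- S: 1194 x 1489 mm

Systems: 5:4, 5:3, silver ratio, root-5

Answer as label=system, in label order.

P=5:3, Q=root-5, R=silver ratio, S=5:4

P = 1200/724 ≈ 1.657 → 5:3 (1.667)
Q = 1808/805 ≈ 2.246 → root-5 (2.236)
R = 2645/1091 ≈ 2.424 → silver ratio (2.414)
S = 1489/1194 ≈ 1.247 → 5:4 (1.250)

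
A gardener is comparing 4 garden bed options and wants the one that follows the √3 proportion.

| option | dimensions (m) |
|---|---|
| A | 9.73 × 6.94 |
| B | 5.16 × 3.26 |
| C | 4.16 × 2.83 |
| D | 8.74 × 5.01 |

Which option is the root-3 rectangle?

D

Ratios (long/short): A ≈ 1.402; B ≈ 1.583; C ≈ 1.470; D ≈ 1.745.
root-3 ≈ 1.732; option D is nearest (Δ 0.013).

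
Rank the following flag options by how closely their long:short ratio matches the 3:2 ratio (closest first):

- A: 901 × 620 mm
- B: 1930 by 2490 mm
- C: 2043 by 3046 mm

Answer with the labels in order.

C, A, B

A: 901/620 ≈ 1.453 → |1.453 − 1.500| = 0.047
B: 2490/1930 ≈ 1.290 → |1.290 − 1.500| = 0.210
C: 3046/2043 ≈ 1.491 → |1.491 − 1.500| = 0.009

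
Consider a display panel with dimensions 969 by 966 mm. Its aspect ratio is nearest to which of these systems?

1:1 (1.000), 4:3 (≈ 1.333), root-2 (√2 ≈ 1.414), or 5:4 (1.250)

1:1

Ratio = 969 / 966 ≈ 1.003.
Distances: 1:1 1.000 (Δ 0.003); 4:3 1.333 (Δ 0.330); root-2 1.414 (Δ 0.411); 5:4 1.250 (Δ 0.247).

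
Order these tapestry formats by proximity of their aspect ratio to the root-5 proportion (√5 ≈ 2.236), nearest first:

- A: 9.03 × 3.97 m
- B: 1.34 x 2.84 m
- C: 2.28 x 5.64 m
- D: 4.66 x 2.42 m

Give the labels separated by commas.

A, B, C, D

Ratios: A = 9.03 / 3.97 ≈ 2.275; B = 2.84 / 1.34 ≈ 2.119; C = 5.64 / 2.28 ≈ 2.474; D = 4.66 / 2.42 ≈ 1.926.
|Δ from 2.236|: A 0.039; B 0.117; C 0.238; D 0.310.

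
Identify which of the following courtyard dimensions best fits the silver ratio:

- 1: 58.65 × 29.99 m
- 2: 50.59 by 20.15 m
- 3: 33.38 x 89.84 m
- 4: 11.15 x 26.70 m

4

Ratios (long/short): 1 ≈ 1.956; 2 ≈ 2.511; 3 ≈ 2.691; 4 ≈ 2.395.
silver ratio ≈ 2.414; option 4 is nearest (Δ 0.019).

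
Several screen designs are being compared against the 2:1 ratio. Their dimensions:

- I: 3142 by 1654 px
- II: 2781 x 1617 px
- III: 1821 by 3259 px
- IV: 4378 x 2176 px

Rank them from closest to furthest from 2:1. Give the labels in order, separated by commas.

IV, I, III, II

I: 3142/1654 ≈ 1.900 → |1.900 − 2.000| = 0.100
II: 2781/1617 ≈ 1.720 → |1.720 − 2.000| = 0.280
III: 3259/1821 ≈ 1.790 → |1.790 − 2.000| = 0.210
IV: 4378/2176 ≈ 2.012 → |2.012 − 2.000| = 0.012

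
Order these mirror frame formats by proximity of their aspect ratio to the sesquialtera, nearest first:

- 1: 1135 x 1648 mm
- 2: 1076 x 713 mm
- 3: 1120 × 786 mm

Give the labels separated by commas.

Ratios: 1 = 1648 / 1135 ≈ 1.452; 2 = 1076 / 713 ≈ 1.509; 3 = 1120 / 786 ≈ 1.425.
|Δ from 1.500|: 1 0.048; 2 0.009; 3 0.075.

2, 1, 3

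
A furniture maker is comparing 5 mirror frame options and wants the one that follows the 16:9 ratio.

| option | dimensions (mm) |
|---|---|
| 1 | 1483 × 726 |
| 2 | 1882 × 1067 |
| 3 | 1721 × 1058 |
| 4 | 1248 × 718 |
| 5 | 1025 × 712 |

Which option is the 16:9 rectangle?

Target 16:9 ≈ 1.778.
1: 2.043 (Δ0.265)  2: 1.764 (Δ0.014)  3: 1.627 (Δ0.151)  4: 1.738 (Δ0.040)  5: 1.440 (Δ0.338)

2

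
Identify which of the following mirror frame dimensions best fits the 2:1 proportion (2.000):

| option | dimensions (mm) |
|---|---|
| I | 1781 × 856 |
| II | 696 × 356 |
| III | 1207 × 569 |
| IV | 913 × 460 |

Target 2:1 ≈ 2.000.
I: 2.081 (Δ0.081)  II: 1.955 (Δ0.045)  III: 2.121 (Δ0.121)  IV: 1.985 (Δ0.015)

IV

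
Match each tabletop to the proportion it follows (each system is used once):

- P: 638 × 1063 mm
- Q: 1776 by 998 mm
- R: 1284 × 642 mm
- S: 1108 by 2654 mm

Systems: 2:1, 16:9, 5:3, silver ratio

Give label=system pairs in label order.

P=5:3, Q=16:9, R=2:1, S=silver ratio

Ratios: P ≈ 1.666; Q ≈ 1.780; R ≈ 2.000; S ≈ 2.395.
Targets: 2:1 ≈ 2.000; 16:9 ≈ 1.778; 5:3 ≈ 1.667; silver ratio ≈ 2.414.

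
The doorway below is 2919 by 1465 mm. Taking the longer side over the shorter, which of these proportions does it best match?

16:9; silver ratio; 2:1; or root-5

2:1

Ratio = 2919 / 1465 ≈ 1.992.
Distances: 16:9 1.778 (Δ 0.214); silver ratio 2.414 (Δ 0.422); 2:1 2.000 (Δ 0.008); root-5 2.236 (Δ 0.244).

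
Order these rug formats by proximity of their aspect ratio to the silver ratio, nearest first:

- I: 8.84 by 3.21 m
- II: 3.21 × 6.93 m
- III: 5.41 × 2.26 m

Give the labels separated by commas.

III, II, I

I: 8.84/3.21 ≈ 2.754 → |2.754 − 2.414| = 0.340
II: 6.93/3.21 ≈ 2.159 → |2.159 − 2.414| = 0.255
III: 5.41/2.26 ≈ 2.394 → |2.394 − 2.414| = 0.020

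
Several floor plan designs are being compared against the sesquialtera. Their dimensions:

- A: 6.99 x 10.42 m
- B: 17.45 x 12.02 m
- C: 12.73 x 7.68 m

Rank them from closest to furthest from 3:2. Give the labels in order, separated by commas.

Ratios: A = 10.42 / 6.99 ≈ 1.491; B = 17.45 / 12.02 ≈ 1.452; C = 12.73 / 7.68 ≈ 1.658.
|Δ from 1.500|: A 0.009; B 0.048; C 0.158.

A, B, C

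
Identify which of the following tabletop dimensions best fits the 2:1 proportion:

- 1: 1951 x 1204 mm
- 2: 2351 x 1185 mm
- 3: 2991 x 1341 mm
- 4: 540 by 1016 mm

Target 2:1 ≈ 2.000.
1: 1.620 (Δ0.380)  2: 1.984 (Δ0.016)  3: 2.230 (Δ0.230)  4: 1.881 (Δ0.119)

2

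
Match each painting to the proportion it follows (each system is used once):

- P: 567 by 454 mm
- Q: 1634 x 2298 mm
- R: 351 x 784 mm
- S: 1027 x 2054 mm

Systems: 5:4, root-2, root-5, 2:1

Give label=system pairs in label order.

P=5:4, Q=root-2, R=root-5, S=2:1

P = 567/454 ≈ 1.249 → 5:4 (1.250)
Q = 2298/1634 ≈ 1.406 → root-2 (1.414)
R = 784/351 ≈ 2.234 → root-5 (2.236)
S = 2054/1027 ≈ 2.000 → 2:1 (2.000)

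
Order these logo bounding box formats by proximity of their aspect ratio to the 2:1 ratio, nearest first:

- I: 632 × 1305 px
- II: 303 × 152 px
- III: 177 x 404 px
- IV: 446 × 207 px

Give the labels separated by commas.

II, I, IV, III

I: 1305/632 ≈ 2.065 → |2.065 − 2.000| = 0.065
II: 303/152 ≈ 1.993 → |1.993 − 2.000| = 0.007
III: 404/177 ≈ 2.282 → |2.282 − 2.000| = 0.282
IV: 446/207 ≈ 2.155 → |2.155 − 2.000| = 0.155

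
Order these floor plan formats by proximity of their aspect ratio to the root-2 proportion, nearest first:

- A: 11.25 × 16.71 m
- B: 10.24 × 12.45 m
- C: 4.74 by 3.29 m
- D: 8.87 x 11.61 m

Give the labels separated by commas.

C, A, D, B

Ratios: A = 16.71 / 11.25 ≈ 1.485; B = 12.45 / 10.24 ≈ 1.216; C = 4.74 / 3.29 ≈ 1.441; D = 11.61 / 8.87 ≈ 1.309.
|Δ from 1.414|: A 0.071; B 0.198; C 0.027; D 0.105.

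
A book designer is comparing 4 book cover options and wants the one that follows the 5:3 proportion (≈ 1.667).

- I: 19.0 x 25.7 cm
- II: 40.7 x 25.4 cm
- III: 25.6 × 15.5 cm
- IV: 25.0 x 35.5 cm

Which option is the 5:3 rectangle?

Target 5:3 ≈ 1.667.
I: 1.353 (Δ0.314)  II: 1.602 (Δ0.065)  III: 1.652 (Δ0.015)  IV: 1.420 (Δ0.247)

III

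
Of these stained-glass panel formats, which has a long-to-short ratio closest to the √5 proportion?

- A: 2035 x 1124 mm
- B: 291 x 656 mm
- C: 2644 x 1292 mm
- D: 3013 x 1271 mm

Target root-5 ≈ 2.236.
A: 1.810 (Δ0.426)  B: 2.254 (Δ0.018)  C: 2.046 (Δ0.190)  D: 2.371 (Δ0.135)

B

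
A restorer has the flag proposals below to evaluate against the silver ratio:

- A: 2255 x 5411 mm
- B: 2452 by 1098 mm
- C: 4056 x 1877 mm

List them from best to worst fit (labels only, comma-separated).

A: 5411/2255 ≈ 2.400 → |2.400 − 2.414| = 0.014
B: 2452/1098 ≈ 2.233 → |2.233 − 2.414| = 0.181
C: 4056/1877 ≈ 2.161 → |2.161 − 2.414| = 0.253

A, B, C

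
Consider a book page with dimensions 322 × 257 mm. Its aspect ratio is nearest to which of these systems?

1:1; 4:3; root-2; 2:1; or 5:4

322/257 ≈ 1.253. Nearest candidates are 5:4 (1.250, off by 0.003) and 4:3 (1.333, off by 0.080).

5:4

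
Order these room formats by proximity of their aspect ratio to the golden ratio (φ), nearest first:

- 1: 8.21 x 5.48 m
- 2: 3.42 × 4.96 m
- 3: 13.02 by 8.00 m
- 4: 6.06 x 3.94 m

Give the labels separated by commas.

3, 4, 1, 2

1: 8.21/5.48 ≈ 1.498 → |1.498 − 1.618| = 0.120
2: 4.96/3.42 ≈ 1.450 → |1.450 − 1.618| = 0.168
3: 13.02/8.00 ≈ 1.627 → |1.627 − 1.618| = 0.009
4: 6.06/3.94 ≈ 1.538 → |1.538 − 1.618| = 0.080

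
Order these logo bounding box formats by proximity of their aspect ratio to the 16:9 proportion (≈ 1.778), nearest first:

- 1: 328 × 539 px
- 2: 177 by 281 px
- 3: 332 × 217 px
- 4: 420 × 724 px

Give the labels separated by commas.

Ratios: 1 = 539 / 328 ≈ 1.643; 2 = 281 / 177 ≈ 1.588; 3 = 332 / 217 ≈ 1.530; 4 = 724 / 420 ≈ 1.724.
|Δ from 1.778|: 1 0.135; 2 0.190; 3 0.248; 4 0.054.

4, 1, 2, 3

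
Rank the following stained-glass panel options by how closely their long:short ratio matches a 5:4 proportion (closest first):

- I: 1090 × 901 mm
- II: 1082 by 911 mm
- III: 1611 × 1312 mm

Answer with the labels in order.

III, I, II

I: 1090/901 ≈ 1.210 → |1.210 − 1.250| = 0.040
II: 1082/911 ≈ 1.188 → |1.188 − 1.250| = 0.062
III: 1611/1312 ≈ 1.228 → |1.228 − 1.250| = 0.022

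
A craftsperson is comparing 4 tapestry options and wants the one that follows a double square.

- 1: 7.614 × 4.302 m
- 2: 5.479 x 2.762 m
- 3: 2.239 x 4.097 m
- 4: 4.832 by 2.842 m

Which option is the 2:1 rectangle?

Ratios (long/short): 1 ≈ 1.770; 2 ≈ 1.984; 3 ≈ 1.830; 4 ≈ 1.700.
2:1 ≈ 2.000; option 2 is nearest (Δ 0.016).

2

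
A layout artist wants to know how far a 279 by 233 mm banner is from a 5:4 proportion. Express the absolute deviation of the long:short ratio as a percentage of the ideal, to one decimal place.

Ratio = 279 / 233 ≈ 1.1974.
Ideal 5:4 = 1.2500. |1.1974 − 1.2500| / 1.2500 ≈ 4.21% → 4.2%.

4.2%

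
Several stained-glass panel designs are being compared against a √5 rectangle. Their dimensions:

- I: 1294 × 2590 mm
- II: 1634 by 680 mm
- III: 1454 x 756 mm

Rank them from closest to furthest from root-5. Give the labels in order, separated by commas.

II, I, III

I: 2590/1294 ≈ 2.002 → |2.002 − 2.236| = 0.234
II: 1634/680 ≈ 2.403 → |2.403 − 2.236| = 0.167
III: 1454/756 ≈ 1.923 → |1.923 − 2.236| = 0.313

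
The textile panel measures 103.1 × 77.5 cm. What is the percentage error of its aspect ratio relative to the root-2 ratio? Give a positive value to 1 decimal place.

Ratio = 103.1 / 77.5 ≈ 1.3303.
Ideal root-2 ≈ 1.4142. |1.3303 − 1.4142| / 1.4142 ≈ 5.93% → 5.9%.

5.9%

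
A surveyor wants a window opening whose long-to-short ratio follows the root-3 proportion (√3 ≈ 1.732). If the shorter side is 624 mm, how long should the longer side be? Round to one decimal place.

1080.8 mm

root-3 ≈ 1.73205.
Longer side = 624 × 1.73205 ≈ 1080.799 → 1080.8 mm.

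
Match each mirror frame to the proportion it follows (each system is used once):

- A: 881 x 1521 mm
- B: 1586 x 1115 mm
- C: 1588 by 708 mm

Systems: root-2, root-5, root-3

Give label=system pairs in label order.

Ratios: A ≈ 1.726; B ≈ 1.422; C ≈ 2.243.
Targets: root-2 ≈ 1.414; root-5 ≈ 2.236; root-3 ≈ 1.732.

A=root-3, B=root-2, C=root-5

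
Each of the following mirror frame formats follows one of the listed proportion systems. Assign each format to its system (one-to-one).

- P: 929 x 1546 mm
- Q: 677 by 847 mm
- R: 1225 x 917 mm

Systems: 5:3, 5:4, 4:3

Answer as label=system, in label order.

P=5:3, Q=5:4, R=4:3

Ratios: P ≈ 1.664; Q ≈ 1.251; R ≈ 1.336.
Targets: 5:3 ≈ 1.667; 5:4 ≈ 1.250; 4:3 ≈ 1.333.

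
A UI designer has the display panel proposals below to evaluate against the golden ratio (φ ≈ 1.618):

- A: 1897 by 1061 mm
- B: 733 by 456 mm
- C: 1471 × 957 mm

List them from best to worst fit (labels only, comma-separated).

A: 1897/1061 ≈ 1.788 → |1.788 − 1.618| = 0.170
B: 733/456 ≈ 1.607 → |1.607 − 1.618| = 0.011
C: 1471/957 ≈ 1.537 → |1.537 − 1.618| = 0.081

B, C, A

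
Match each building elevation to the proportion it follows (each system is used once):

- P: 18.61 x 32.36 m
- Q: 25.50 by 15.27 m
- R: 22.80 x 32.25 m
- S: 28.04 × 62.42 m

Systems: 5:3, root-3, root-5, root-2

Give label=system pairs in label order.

P = 32.36/18.61 ≈ 1.739 → root-3 (1.732)
Q = 25.50/15.27 ≈ 1.670 → 5:3 (1.667)
R = 32.25/22.80 ≈ 1.414 → root-2 (1.414)
S = 62.42/28.04 ≈ 2.226 → root-5 (2.236)

P=root-3, Q=5:3, R=root-2, S=root-5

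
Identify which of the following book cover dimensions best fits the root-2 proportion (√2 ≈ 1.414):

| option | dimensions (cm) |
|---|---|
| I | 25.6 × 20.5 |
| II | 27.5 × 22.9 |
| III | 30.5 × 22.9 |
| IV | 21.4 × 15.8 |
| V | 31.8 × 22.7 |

V

Ratios (long/short): I ≈ 1.249; II ≈ 1.201; III ≈ 1.332; IV ≈ 1.354; V ≈ 1.401.
root-2 ≈ 1.414; option V is nearest (Δ 0.013).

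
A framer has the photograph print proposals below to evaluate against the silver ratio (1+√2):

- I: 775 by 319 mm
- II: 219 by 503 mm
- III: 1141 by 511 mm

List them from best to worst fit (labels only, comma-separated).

I, II, III

I: 775/319 ≈ 2.429 → |2.429 − 2.414| = 0.015
II: 503/219 ≈ 2.297 → |2.297 − 2.414| = 0.117
III: 1141/511 ≈ 2.233 → |2.233 − 2.414| = 0.181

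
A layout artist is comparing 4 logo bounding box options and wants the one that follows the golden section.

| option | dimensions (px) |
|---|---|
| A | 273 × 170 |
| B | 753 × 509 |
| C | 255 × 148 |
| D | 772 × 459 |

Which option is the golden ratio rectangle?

Ratios (long/short): A ≈ 1.606; B ≈ 1.479; C ≈ 1.723; D ≈ 1.682.
golden ratio ≈ 1.618; option A is nearest (Δ 0.012).

A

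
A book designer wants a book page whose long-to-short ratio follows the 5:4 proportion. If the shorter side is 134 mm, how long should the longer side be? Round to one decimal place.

5:4 = 1.25000.
Longer side = 134 × 1.25000 ≈ 167.500 → 167.5 mm.

167.5 mm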